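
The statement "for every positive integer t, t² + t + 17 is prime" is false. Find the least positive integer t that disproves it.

A counterexample is any positive integer t such that t² + t + 17 is not prime; we check each in order.
The first 15 eligible values, up to t = 15, all satisfy the conclusion.
t = 16: t² + t + 17 = 289 = 17 × 17, composite.
Hence t = 16 is a counterexample.

t = 16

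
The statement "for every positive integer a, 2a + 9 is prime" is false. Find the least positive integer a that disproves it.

For a = 1, 2 the conclusion holds.
a = 3: 2a + 9 = 15 = 3 × 5, composite.

a = 3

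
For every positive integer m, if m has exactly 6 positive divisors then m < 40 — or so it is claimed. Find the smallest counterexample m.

Check each positive integer m in order until m has exactly 6 positive divisors but the claim fails.
m = 12: τ(12) = 6; 12 < 40.
m = 18: τ(18) = 6; 18 < 40.
m = 20: τ(20) = 6; 20 < 40.
m = 28: τ(28) = 6; 28 < 40.
m = 32: τ(32) = 6; 32 < 40.
m = 44: τ(44) = 6; 44 ≥ 40.
Thus m = 44 disproves the claim, and no smaller m works.

m = 44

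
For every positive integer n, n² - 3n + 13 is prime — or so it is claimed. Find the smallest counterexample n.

For n = 1, 2, 3, 4, …, 9, 10, 11 the conclusion holds.
n = 12: n² - 3n + 13 = 121 = 11 × 11, composite.
Hence n = 12 is a counterexample.

n = 12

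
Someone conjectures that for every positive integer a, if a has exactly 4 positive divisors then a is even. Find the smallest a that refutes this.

a = 15

A counterexample is any positive integer a such that a has exactly 4 positive divisors but a is odd; we check each in order.
The first 4 eligible values, up to a = 14, all satisfy the conclusion.
a = 15: divisors of 15: 1, 3, 5, 15; 15 is odd.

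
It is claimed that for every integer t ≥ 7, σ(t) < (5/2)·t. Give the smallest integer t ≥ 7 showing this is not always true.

We need the least integer t ≥ 7 for which the claim fails.
For t = 7, 8, 9, 10, …, 21, 22, 23 the conclusion holds.
t = 24: σ(24) = 60; 60 ≥ 60.
So t = 24 is the smallest counterexample.

t = 24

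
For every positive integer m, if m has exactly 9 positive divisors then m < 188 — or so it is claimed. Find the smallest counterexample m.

A counterexample is any positive integer m such that m has exactly 9 positive divisors but the claim fails; we check each in order.
For m = 36, 100 the conclusion holds.
m = 196: τ(196) = 9; 196 ≥ 188.

m = 196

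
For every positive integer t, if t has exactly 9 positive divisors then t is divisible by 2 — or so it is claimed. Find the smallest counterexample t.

For t = 36, 100, 196 the conclusion holds.
t = 225: τ(225) = 9; 225 mod 2 = 1.
So t = 225 is the smallest counterexample.

t = 225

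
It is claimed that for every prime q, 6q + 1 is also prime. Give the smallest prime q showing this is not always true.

A counterexample is any prime q such that 6q + 1 is not prime; we check each in order.
q = 2: 6q + 1 = 13, prime.
q = 3: 6q + 1 = 19, prime.
q = 5: 6q + 1 = 31, prime.
q = 7: 6q + 1 = 43, prime.
q = 11: 6q + 1 = 67, prime.
q = 13: 6q + 1 = 79, prime.
q = 17: 6q + 1 = 103, prime.
q = 19: 6q + 1 = 115 = 5 × 23, not prime.
Hence q = 19 is a counterexample.

q = 19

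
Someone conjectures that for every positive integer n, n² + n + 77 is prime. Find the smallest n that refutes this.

Check each positive integer n in order until n² + n + 77 is not prime.
n = 1: n² + n + 77 = 79, prime.
n = 2: n² + n + 77 = 83, prime.
n = 3: n² + n + 77 = 89, prime.
n = 4: n² + n + 77 = 97, prime.
n = 5: n² + n + 77 = 107, prime.
n = 6: n² + n + 77 = 119 = 7 × 17, composite.
So n = 6 is the smallest counterexample.

n = 6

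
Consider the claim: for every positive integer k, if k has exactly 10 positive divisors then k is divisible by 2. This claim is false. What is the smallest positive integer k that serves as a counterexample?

The first 9 eligible values, up to k = 368, all satisfy the conclusion.
k = 405: τ(405) = 10; 405 mod 2 = 1.

k = 405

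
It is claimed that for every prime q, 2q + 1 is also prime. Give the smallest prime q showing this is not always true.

q = 2: 2q + 1 = 5, prime.
q = 3: 2q + 1 = 7, prime.
q = 5: 2q + 1 = 11, prime.
q = 7: 2q + 1 = 15 = 3 × 5, not prime.

q = 7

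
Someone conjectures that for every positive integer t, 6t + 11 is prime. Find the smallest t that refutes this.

Check each positive integer t in order until 6t + 11 is not prime.
t = 1: 6t + 11 = 17, prime.
t = 2: 6t + 11 = 23, prime.
t = 3: 6t + 11 = 29, prime.
t = 4: 6t + 11 = 35 = 5 × 7, composite.
So t = 4 is the smallest counterexample.

t = 4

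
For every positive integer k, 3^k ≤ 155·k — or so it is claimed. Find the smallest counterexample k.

k = 7

The first 6 eligible values, up to k = 6, all satisfy the conclusion.
k = 7: 3^k = 2187 and 155·k = 1085, so 2187 > 1085.
Thus k = 7 disproves the claim, and no smaller k works.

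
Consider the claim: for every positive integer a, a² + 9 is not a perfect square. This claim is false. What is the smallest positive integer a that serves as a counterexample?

a = 4

Check each positive integer a in order until a² + 9 is a perfect square.
a = 1: 1² + 9 = 10, not a perfect square.
a = 2: 2² + 9 = 13, not a perfect square.
a = 3: 3² + 9 = 18, not a perfect square.
a = 4: 4² + 9 = 25 = 5², a perfect square.
So a = 4 is the smallest counterexample.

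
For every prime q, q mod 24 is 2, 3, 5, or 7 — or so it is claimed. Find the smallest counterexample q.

q = 11

q = 2: 2 mod 24 = 2.
q = 3: 3 mod 24 = 3.
q = 5: 5 mod 24 = 5.
q = 7: 7 mod 24 = 7.
q = 11: 11 mod 24 = 11 — not in {2, 3, 5, 7}.
So q = 11 is the smallest counterexample.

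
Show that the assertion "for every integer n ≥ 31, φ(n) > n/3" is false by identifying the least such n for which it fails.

n = 36

Check each integer n ≥ 31 in order until the claim fails.
For n = 31, 32, 33, 34, 35 the conclusion holds.
n = 36: φ(36) = 12 and 36/3 = 12, so φ(36) ≤ 36/3.
Thus n = 36 disproves the claim, and no smaller n works.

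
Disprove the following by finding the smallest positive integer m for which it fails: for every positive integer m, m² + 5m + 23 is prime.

m = 14

We need the least positive integer m for which m² + 5m + 23 is not prime.
For m = 1, 2, 3, 4, …, 11, 12, 13 the conclusion holds.
m = 14: m² + 5m + 23 = 289 = 17 × 17, composite.
Hence m = 14 is a counterexample.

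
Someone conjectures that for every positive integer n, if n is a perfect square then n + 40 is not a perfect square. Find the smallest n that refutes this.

We need the least positive integer n for which n is a perfect square but n + 40 is a perfect square.
n = 1: 1 + 40 = 41, not a perfect square.
n = 4: 4 + 40 = 44, not a perfect square.
n = 9: 9 = 3² and 9 + 40 = 49 = 7².
So n = 9 is the smallest counterexample.

n = 9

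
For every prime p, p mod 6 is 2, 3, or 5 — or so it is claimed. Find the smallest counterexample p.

We need the least prime p for which the claim fails.
For p = 2, 3, 5 the conclusion holds.
p = 7: 7 mod 6 = 1 — not in {2, 3, 5}.
Thus p = 7 disproves the claim, and no smaller p works.

p = 7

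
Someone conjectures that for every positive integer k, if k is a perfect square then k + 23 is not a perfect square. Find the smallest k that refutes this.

k = 121

We need the least positive integer k for which k is a perfect square but k + 23 is a perfect square.
For k = 1, 4, 9, 16, 25, 36, 49, 64, 81, 100 the conclusion holds.
k = 121: 121 = 11² and 121 + 23 = 144 = 12².
Hence k = 121 is a counterexample.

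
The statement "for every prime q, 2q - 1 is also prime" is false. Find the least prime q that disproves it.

q = 5

Check each prime q in order until 2q - 1 is not prime.
q = 2: 2q - 1 = 3, prime.
q = 3: 2q - 1 = 5, prime.
q = 5: 2q - 1 = 9 = 3 × 3, not prime.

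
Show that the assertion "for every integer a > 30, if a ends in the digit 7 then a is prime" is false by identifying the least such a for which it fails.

a = 57

a = 37: 37 ends in 7 and is prime.
a = 47: 47 ends in 7 and is prime.
a = 57: 57 ends in 7; 57 = 3 × 19, composite.
Thus a = 57 disproves the claim, and no smaller a works.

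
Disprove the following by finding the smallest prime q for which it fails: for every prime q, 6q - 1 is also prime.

We need the least prime q for which 6q - 1 is not prime.
The first 4 eligible values, up to q = 7, all satisfy the conclusion.
q = 11: 6q - 1 = 65 = 5 × 13, not prime.

q = 11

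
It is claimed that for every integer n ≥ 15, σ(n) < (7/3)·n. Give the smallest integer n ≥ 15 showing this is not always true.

n = 24

A counterexample is any integer n ≥ 15 such that the claim fails; we check each in order.
For n = 15, 16, 17, 18, 19, 20, 21, 22, 23 the conclusion holds.
n = 24: σ(24) = 60; 60 ≥ 56.
Thus n = 24 disproves the claim, and no smaller n works.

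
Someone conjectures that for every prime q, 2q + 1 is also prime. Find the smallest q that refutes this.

Check each prime q in order until 2q + 1 is not prime.
q = 2: 2q + 1 = 5, prime.
q = 3: 2q + 1 = 7, prime.
q = 5: 2q + 1 = 11, prime.
q = 7: 2q + 1 = 15 = 3 × 5, not prime.

q = 7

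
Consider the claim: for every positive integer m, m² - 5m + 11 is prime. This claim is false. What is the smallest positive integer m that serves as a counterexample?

m = 7

For m = 1, 2, 3, 4, 5, 6 the conclusion holds.
m = 7: m² - 5m + 11 = 25 = 5 × 5, composite.
Hence m = 7 is a counterexample.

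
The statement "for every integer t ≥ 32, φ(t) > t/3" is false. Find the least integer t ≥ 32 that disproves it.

A counterexample is any integer t ≥ 32 such that the claim fails; we check each in order.
The first 4 eligible values, up to t = 35, all satisfy the conclusion.
t = 36: φ(36) = 12 and 36/3 = 12, so φ(36) ≤ 36/3.
So t = 36 is the smallest counterexample.

t = 36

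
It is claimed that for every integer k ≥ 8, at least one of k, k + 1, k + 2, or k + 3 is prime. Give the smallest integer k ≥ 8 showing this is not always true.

The first 16 eligible values, up to k = 23, all satisfy the conclusion.
k = 24: 24 = 2 × 12; 25 = 5 × 5; 26 = 2 × 13; 27 = 3 × 9 — all composite.

k = 24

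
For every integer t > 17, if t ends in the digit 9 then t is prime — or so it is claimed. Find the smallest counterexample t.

t = 39

Check each integer t > 17 in order until t ends in the digit 9 but t is not prime.
For t = 19, 29 the conclusion holds.
t = 39: 39 ends in 9; 39 = 3 × 13, composite.
So t = 39 is the smallest counterexample.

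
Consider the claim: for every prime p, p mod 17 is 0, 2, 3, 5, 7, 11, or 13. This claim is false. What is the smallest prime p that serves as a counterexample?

A counterexample is any prime p such that the claim fails; we check each in order.
The first 8 eligible values, up to p = 19, all satisfy the conclusion.
p = 23: 23 mod 17 = 6 — not in {0, 2, 3, 5, 7, 11, 13}.
Thus p = 23 disproves the claim, and no smaller p works.

p = 23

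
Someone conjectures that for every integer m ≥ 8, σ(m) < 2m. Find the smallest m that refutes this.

m = 12

For m = 8, 9, 10, 11 the conclusion holds.
m = 12: σ(12) = 28; 28 ≥ 24.
So m = 12 is the smallest counterexample.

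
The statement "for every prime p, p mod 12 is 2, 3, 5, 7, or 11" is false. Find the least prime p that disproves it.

p = 13

Check each prime p in order until the claim fails.
For p = 2, 3, 5, 7, 11 the conclusion holds.
p = 13: 13 mod 12 = 1 — not in {2, 3, 5, 7, 11}.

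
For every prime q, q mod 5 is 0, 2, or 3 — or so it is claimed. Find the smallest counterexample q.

Check each prime q in order until the claim fails.
The first 4 eligible values, up to q = 7, all satisfy the conclusion.
q = 11: 11 mod 5 = 1 — not in {0, 2, 3}.
Thus q = 11 disproves the claim, and no smaller q works.

q = 11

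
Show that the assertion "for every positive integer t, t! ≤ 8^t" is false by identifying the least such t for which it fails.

t = 20

A counterexample is any positive integer t such that t! > 8^t; we check each in order.
The first 19 eligible values, up to t = 19, all satisfy the conclusion.
t = 20: t! = 2432902008176640000 and 8^t = 1152921504606846976, so 2432902008176640000 > 1152921504606846976.
Thus t = 20 disproves the claim, and no smaller t works.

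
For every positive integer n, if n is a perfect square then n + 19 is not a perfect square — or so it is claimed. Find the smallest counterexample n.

n = 81

A counterexample is any positive integer n such that n is a perfect square but n + 19 is a perfect square; we check each in order.
The first 8 eligible values, up to n = 64, all satisfy the conclusion.
n = 81: 81 = 9² and 81 + 19 = 100 = 10².
So n = 81 is the smallest counterexample.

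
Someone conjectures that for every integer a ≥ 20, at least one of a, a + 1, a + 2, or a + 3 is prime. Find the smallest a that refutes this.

a = 24

A counterexample is any integer a ≥ 20 such that a, a + 1, a + 2, a + 3 are all composite; we check each in order.
a = 20: 23 is prime.
a = 21: 23 is prime.
a = 22: 23 is prime.
a = 23: 23 is prime.
a = 24: 24 = 2 × 12; 25 = 5 × 5; 26 = 2 × 13; 27 = 3 × 9 — all composite.
So a = 24 is the smallest counterexample.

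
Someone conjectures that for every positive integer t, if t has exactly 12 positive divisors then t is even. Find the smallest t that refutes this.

t = 315

We need the least positive integer t for which t has exactly 12 positive divisors but t is odd.
For t = 60, 72, 84, 90, …, 294, 306, 308 the conclusion holds.
t = 315: divisors of 315: 12 divisors; 315 is odd.
Thus t = 315 disproves the claim, and no smaller t works.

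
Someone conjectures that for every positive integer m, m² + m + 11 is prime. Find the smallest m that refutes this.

m = 10

For m = 1, 2, 3, 4, 5, 6, 7, 8, 9 the conclusion holds.
m = 10: m² + m + 11 = 121 = 11 × 11, composite.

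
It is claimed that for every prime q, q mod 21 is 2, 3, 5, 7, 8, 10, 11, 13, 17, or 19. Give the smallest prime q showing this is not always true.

q = 37

A counterexample is any prime q such that the claim fails; we check each in order.
For q = 2, 3, 5, 7, …, 23, 29, 31 the conclusion holds.
q = 37: 37 mod 21 = 16 — not in {2, 3, 5, 7, 8, 10, 11, 13, 17, 19}.
Thus q = 37 disproves the claim, and no smaller q works.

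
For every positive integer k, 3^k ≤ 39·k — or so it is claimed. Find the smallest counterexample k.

k = 5

For k = 1, 2, 3, 4 the conclusion holds.
k = 5: 3^k = 243 and 39·k = 195, so 243 > 195.
So k = 5 is the smallest counterexample.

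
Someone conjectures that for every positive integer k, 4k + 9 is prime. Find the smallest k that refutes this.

k = 3

We need the least positive integer k for which 4k + 9 is not prime.
k = 1: 4k + 9 = 13, prime.
k = 2: 4k + 9 = 17, prime.
k = 3: 4k + 9 = 21 = 3 × 7, composite.
Thus k = 3 disproves the claim, and no smaller k works.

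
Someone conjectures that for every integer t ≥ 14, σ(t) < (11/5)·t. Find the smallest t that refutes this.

t = 24

A counterexample is any integer t ≥ 14 such that the claim fails; we check each in order.
For t = 14, 15, 16, 17, 18, 19, 20, 21, 22, 23 the conclusion holds.
t = 24: σ(24) = 60; 60 ≥ 264/5.
Thus t = 24 disproves the claim, and no smaller t works.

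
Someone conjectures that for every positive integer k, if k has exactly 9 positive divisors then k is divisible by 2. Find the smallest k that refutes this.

k = 225

For k = 36, 100, 196 the conclusion holds.
k = 225: τ(225) = 9; 225 mod 2 = 1.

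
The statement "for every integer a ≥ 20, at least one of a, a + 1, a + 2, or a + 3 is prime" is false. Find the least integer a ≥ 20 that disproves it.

a = 24

a = 20: 23 is prime.
a = 21: 23 is prime.
a = 22: 23 is prime.
a = 23: 23 is prime.
a = 24: 24 = 2 × 12; 25 = 5 × 5; 26 = 2 × 13; 27 = 3 × 9 — all composite.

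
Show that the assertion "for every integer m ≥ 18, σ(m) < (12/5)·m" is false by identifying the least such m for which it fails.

A counterexample is any integer m ≥ 18 such that the claim fails; we check each in order.
m = 18: σ(18) = 39; 39 < 216/5.
m = 19: σ(19) = 20; 20 < 228/5.
m = 20: σ(20) = 42; 42 < 48.
m = 21: σ(21) = 32; 32 < 252/5.
m = 22: σ(22) = 36; 36 < 264/5.
m = 23: σ(23) = 24; 24 < 276/5.
m = 24: σ(24) = 60; 60 ≥ 288/5.

m = 24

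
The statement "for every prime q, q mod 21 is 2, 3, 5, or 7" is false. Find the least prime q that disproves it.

We need the least prime q for which the claim fails.
For q = 2, 3, 5, 7 the conclusion holds.
q = 11: 11 mod 21 = 11 — not in {2, 3, 5, 7}.
Thus q = 11 disproves the claim, and no smaller q works.

q = 11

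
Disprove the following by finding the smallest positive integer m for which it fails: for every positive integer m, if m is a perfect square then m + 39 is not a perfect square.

m = 25

A counterexample is any positive integer m such that m is a perfect square but m + 39 is a perfect square; we check each in order.
For m = 1, 4, 9, 16 the conclusion holds.
m = 25: 25 = 5² and 25 + 39 = 64 = 8².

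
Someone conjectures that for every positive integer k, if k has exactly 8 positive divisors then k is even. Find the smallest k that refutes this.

k = 105

For k = 24, 30, 40, 42, …, 88, 102, 104 the conclusion holds.
k = 105: divisors of 105: 1, 3, 5, 7, 15, 21, 35, 105; 105 is odd.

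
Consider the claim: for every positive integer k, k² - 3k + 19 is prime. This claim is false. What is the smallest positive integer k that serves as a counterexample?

For k = 1, 2, 3, 4, …, 15, 16, 17 the conclusion holds.
k = 18: k² - 3k + 19 = 289 = 17 × 17, composite.
Thus k = 18 disproves the claim, and no smaller k works.

k = 18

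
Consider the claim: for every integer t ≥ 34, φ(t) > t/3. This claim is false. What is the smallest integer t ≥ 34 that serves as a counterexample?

We need the least integer t ≥ 34 for which the claim fails.
t = 34: φ(34) = 16 and 34/3 = 34/3, so φ(34) > 34/3.
t = 35: φ(35) = 24 and 35/3 = 35/3, so φ(35) > 35/3.
t = 36: φ(36) = 12 and 36/3 = 12, so φ(36) ≤ 36/3.
So t = 36 is the smallest counterexample.

t = 36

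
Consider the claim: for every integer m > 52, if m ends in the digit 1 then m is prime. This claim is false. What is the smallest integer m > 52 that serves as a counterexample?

m = 81

A counterexample is any integer m > 52 such that m ends in the digit 1 but m is not prime; we check each in order.
m = 61: 61 ends in 1 and is prime.
m = 71: 71 ends in 1 and is prime.
m = 81: 81 ends in 1; 81 = 3 × 27, composite.
Hence m = 81 is a counterexample.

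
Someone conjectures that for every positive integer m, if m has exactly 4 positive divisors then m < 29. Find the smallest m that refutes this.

m = 33

For m = 6, 8, 10, 14, 15, 21, 22, 26, 27 the conclusion holds.
m = 33: τ(33) = 4; 33 ≥ 29.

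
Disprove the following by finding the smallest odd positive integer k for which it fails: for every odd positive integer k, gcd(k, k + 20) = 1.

k = 5

For k = 1, 3 the conclusion holds.
k = 5: gcd(5, 25) = 5.
Hence k = 5 is a counterexample.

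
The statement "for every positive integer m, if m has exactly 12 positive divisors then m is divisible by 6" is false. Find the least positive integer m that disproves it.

We need the least positive integer m for which m has exactly 12 positive divisors but m is not divisible by 6.
m = 60: τ(60) = 12; 60 mod 6 = 0.
m = 72: τ(72) = 12; 72 mod 6 = 0.
m = 84: τ(84) = 12; 84 mod 6 = 0.
m = 90: τ(90) = 12; 90 mod 6 = 0.
m = 96: τ(96) = 12; 96 mod 6 = 0.
m = 108: τ(108) = 12; 108 mod 6 = 0.
m = 126: τ(126) = 12; 126 mod 6 = 0.
m = 132: τ(132) = 12; 132 mod 6 = 0.
m = 140: τ(140) = 12; 140 mod 6 = 2.

m = 140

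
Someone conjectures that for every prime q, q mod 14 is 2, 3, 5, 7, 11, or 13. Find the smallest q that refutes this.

q = 23

q = 2: 2 mod 14 = 2.
q = 3: 3 mod 14 = 3.
q = 5: 5 mod 14 = 5.
q = 7: 7 mod 14 = 7.
q = 11: 11 mod 14 = 11.
q = 13: 13 mod 14 = 13.
q = 17: 17 mod 14 = 3.
q = 19: 19 mod 14 = 5.
q = 23: 23 mod 14 = 9 — not in {2, 3, 5, 7, 11, 13}.
Hence q = 23 is a counterexample.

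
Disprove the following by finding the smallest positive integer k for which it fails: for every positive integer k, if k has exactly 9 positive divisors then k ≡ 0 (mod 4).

Check each positive integer k in order until k has exactly 9 positive divisors but the claim fails.
k = 36: τ(36) = 9; 36 ≡ 0 (mod 4).
k = 100: τ(100) = 9; 100 ≡ 0 (mod 4).
k = 196: τ(196) = 9; 196 ≡ 0 (mod 4).
k = 225: τ(225) = 9; 225 ≡ 1 (mod 4).
Hence k = 225 is a counterexample.

k = 225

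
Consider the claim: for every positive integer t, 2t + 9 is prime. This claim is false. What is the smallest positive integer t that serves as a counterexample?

We need the least positive integer t for which 2t + 9 is not prime.
t = 1: 2t + 9 = 11, prime.
t = 2: 2t + 9 = 13, prime.
t = 3: 2t + 9 = 15 = 3 × 5, composite.
Hence t = 3 is a counterexample.

t = 3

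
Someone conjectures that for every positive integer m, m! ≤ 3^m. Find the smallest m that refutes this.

m = 7

A counterexample is any positive integer m such that m! > 3^m; we check each in order.
m = 1: m! = 1 and 3^m = 3, so 1 ≤ 3.
m = 2: m! = 2 and 3^m = 9, so 2 ≤ 9.
m = 3: m! = 6 and 3^m = 27, so 6 ≤ 27.
m = 4: m! = 24 and 3^m = 81, so 24 ≤ 81.
m = 5: m! = 120 and 3^m = 243, so 120 ≤ 243.
m = 6: m! = 720 and 3^m = 729, so 720 ≤ 729.
m = 7: m! = 5040 and 3^m = 2187, so 5040 > 2187.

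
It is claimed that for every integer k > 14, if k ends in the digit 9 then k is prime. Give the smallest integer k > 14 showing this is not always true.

k = 19: 19 ends in 9 and is prime.
k = 29: 29 ends in 9 and is prime.
k = 39: 39 ends in 9; 39 = 3 × 13, composite.

k = 39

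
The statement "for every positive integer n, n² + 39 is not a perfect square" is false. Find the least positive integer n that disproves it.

n = 5

A counterexample is any positive integer n such that n² + 39 is a perfect square; we check each in order.
The first 4 eligible values, up to n = 4, all satisfy the conclusion.
n = 5: 5² + 39 = 64 = 8², a perfect square.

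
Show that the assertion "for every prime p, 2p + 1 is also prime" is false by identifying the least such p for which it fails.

Check each prime p in order until 2p + 1 is not prime.
p = 2: 2p + 1 = 5, prime.
p = 3: 2p + 1 = 7, prime.
p = 5: 2p + 1 = 11, prime.
p = 7: 2p + 1 = 15 = 3 × 5, not prime.

p = 7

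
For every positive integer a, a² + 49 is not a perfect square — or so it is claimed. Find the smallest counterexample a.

a = 24

We need the least positive integer a for which a² + 49 is a perfect square.
The first 23 eligible values, up to a = 23, all satisfy the conclusion.
a = 24: 24² + 49 = 625 = 25², a perfect square.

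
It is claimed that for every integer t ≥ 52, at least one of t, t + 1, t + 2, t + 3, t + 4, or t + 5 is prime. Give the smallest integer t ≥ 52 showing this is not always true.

Check each integer t ≥ 52 in order until t, t + 1, t + 2, t + 3, t + 4, t + 5 are all composite.
The first 38 eligible values, up to t = 89, all satisfy the conclusion.
t = 90: 90 = 2 × 45; 91 = 7 × 13; 92 = 2 × 46; 93 = 3 × 31; 94 = 2 × 47; 95 = 5 × 19 — all composite.
Hence t = 90 is a counterexample.

t = 90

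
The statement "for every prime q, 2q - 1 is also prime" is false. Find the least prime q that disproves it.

q = 5

A counterexample is any prime q such that 2q - 1 is not prime; we check each in order.
For q = 2, 3 the conclusion holds.
q = 5: 2q - 1 = 9 = 3 × 3, not prime.
Thus q = 5 disproves the claim, and no smaller q works.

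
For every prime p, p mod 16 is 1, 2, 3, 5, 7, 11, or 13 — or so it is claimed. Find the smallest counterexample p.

Check each prime p in order until the claim fails.
For p = 2, 3, 5, 7, 11, 13, 17, 19, 23, 29 the conclusion holds.
p = 31: 31 mod 16 = 15 — not in {1, 2, 3, 5, 7, 11, 13}.

p = 31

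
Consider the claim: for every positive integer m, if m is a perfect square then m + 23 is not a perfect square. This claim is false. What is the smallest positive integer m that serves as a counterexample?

We need the least positive integer m for which m is a perfect square but m + 23 is a perfect square.
For m = 1, 4, 9, 16, 25, 36, 49, 64, 81, 100 the conclusion holds.
m = 121: 121 = 11² and 121 + 23 = 144 = 12².
Hence m = 121 is a counterexample.

m = 121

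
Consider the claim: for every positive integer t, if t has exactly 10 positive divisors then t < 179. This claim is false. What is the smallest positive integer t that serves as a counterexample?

t = 48: τ(48) = 10; 48 < 179.
t = 80: τ(80) = 10; 80 < 179.
t = 112: τ(112) = 10; 112 < 179.
t = 162: τ(162) = 10; 162 < 179.
t = 176: τ(176) = 10; 176 < 179.
t = 208: τ(208) = 10; 208 ≥ 179.

t = 208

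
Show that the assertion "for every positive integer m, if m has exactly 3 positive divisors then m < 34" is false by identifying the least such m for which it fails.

m = 49

Check each positive integer m in order until m has exactly 3 positive divisors but the claim fails.
m = 4: τ(4) = 3; 4 < 34.
m = 9: τ(9) = 3; 9 < 34.
m = 25: τ(25) = 3; 25 < 34.
m = 49: τ(49) = 3; 49 ≥ 34.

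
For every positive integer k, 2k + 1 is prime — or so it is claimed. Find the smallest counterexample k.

k = 4

A counterexample is any positive integer k such that 2k + 1 is not prime; we check each in order.
For k = 1, 2, 3 the conclusion holds.
k = 4: 2k + 1 = 9 = 3 × 3, composite.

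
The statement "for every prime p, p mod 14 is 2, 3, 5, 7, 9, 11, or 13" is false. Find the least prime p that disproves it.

p = 29

We need the least prime p for which the claim fails.
For p = 2, 3, 5, 7, 11, 13, 17, 19, 23 the conclusion holds.
p = 29: 29 mod 14 = 1 — not in {2, 3, 5, 7, 9, 11, 13}.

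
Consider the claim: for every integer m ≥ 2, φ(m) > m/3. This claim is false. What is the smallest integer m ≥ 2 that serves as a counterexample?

m = 6

A counterexample is any integer m ≥ 2 such that the claim fails; we check each in order.
m = 2: φ(2) = 1 and 2/3 = 2/3, so φ(2) > 2/3.
m = 3: φ(3) = 2 and 3/3 = 1, so φ(3) > 3/3.
m = 4: φ(4) = 2 and 4/3 = 4/3, so φ(4) > 4/3.
m = 5: φ(5) = 4 and 5/3 = 5/3, so φ(5) > 5/3.
m = 6: φ(6) = 2 and 6/3 = 2, so φ(6) ≤ 6/3.
Thus m = 6 disproves the claim, and no smaller m works.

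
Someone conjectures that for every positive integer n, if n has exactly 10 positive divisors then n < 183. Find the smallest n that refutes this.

n = 208

For n = 48, 80, 112, 162, 176 the conclusion holds.
n = 208: τ(208) = 10; 208 ≥ 183.
So n = 208 is the smallest counterexample.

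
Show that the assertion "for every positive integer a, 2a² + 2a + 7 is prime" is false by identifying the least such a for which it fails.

a = 6

Check each positive integer a in order until 2a² + 2a + 7 is not prime.
For a = 1, 2, 3, 4, 5 the conclusion holds.
a = 6: 2a² + 2a + 7 = 91 = 7 × 13, composite.
So a = 6 is the smallest counterexample.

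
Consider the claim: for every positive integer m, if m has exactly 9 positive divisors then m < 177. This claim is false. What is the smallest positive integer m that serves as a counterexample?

A counterexample is any positive integer m such that m has exactly 9 positive divisors but the claim fails; we check each in order.
For m = 36, 100 the conclusion holds.
m = 196: τ(196) = 9; 196 ≥ 177.
Hence m = 196 is a counterexample.

m = 196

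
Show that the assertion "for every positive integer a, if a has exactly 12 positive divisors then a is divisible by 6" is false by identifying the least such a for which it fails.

a = 140

We need the least positive integer a for which a has exactly 12 positive divisors but a is not divisible by 6.
a = 60: τ(60) = 12; 60 mod 6 = 0.
a = 72: τ(72) = 12; 72 mod 6 = 0.
a = 84: τ(84) = 12; 84 mod 6 = 0.
a = 90: τ(90) = 12; 90 mod 6 = 0.
a = 96: τ(96) = 12; 96 mod 6 = 0.
a = 108: τ(108) = 12; 108 mod 6 = 0.
a = 126: τ(126) = 12; 126 mod 6 = 0.
a = 132: τ(132) = 12; 132 mod 6 = 0.
a = 140: τ(140) = 12; 140 mod 6 = 2.
Thus a = 140 disproves the claim, and no smaller a works.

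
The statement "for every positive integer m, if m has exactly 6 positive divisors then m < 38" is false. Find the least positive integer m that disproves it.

A counterexample is any positive integer m such that m has exactly 6 positive divisors but the claim fails; we check each in order.
The first 5 eligible values, up to m = 32, all satisfy the conclusion.
m = 44: τ(44) = 6; 44 ≥ 38.
Hence m = 44 is a counterexample.

m = 44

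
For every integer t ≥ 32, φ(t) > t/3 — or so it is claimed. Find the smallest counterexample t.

t = 36

A counterexample is any integer t ≥ 32 such that the claim fails; we check each in order.
For t = 32, 33, 34, 35 the conclusion holds.
t = 36: φ(36) = 12 and 36/3 = 12, so φ(36) ≤ 36/3.
Thus t = 36 disproves the claim, and no smaller t works.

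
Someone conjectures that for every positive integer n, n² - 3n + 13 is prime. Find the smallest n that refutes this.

Check each positive integer n in order until n² - 3n + 13 is not prime.
The first 11 eligible values, up to n = 11, all satisfy the conclusion.
n = 12: n² - 3n + 13 = 121 = 11 × 11, composite.

n = 12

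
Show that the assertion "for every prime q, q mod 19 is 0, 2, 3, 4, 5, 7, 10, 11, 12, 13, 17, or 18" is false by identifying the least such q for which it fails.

Check each prime q in order until the claim fails.
For q = 2, 3, 5, 7, …, 37, 41, 43 the conclusion holds.
q = 47: 47 mod 19 = 9 — not in {0, 2, 3, 4, 5, 7, 10, 11, 12, 13, 17, 18}.
So q = 47 is the smallest counterexample.

q = 47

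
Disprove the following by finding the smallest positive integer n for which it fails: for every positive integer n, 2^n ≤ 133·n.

Check each positive integer n in order until 2^n > 133·n.
The first 10 eligible values, up to n = 10, all satisfy the conclusion.
n = 11: 2^n = 2048 and 133·n = 1463, so 2048 > 1463.
So n = 11 is the smallest counterexample.

n = 11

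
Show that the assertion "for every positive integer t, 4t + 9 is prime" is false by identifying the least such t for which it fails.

A counterexample is any positive integer t such that 4t + 9 is not prime; we check each in order.
For t = 1, 2 the conclusion holds.
t = 3: 4t + 9 = 21 = 3 × 7, composite.

t = 3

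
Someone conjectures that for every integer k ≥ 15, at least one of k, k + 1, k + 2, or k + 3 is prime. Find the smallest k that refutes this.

k = 24

A counterexample is any integer k ≥ 15 such that k, k + 1, k + 2, k + 3 are all composite; we check each in order.
The first 9 eligible values, up to k = 23, all satisfy the conclusion.
k = 24: 24 = 2 × 12; 25 = 5 × 5; 26 = 2 × 13; 27 = 3 × 9 — all composite.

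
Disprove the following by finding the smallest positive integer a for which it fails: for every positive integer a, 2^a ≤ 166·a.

We need the least positive integer a for which 2^a > 166·a.
For a = 1, 2, 3, 4, 5, 6, 7, 8, 9, 10 the conclusion holds.
a = 11: 2^a = 2048 and 166·a = 1826, so 2048 > 1826.

a = 11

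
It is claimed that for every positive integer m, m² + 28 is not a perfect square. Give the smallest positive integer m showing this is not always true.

We need the least positive integer m for which m² + 28 is a perfect square.
m = 1: 1² + 28 = 29, not a perfect square.
m = 2: 2² + 28 = 32, not a perfect square.
m = 3: 3² + 28 = 37, not a perfect square.
m = 4: 4² + 28 = 44, not a perfect square.
m = 5: 5² + 28 = 53, not a perfect square.
m = 6: 6² + 28 = 64 = 8², a perfect square.
So m = 6 is the smallest counterexample.

m = 6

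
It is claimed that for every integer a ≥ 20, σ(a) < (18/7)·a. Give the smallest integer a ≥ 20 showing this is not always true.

a = 48

Check each integer a ≥ 20 in order until the claim fails.
For a = 20, 21, 22, 23, …, 45, 46, 47 the conclusion holds.
a = 48: σ(48) = 124; 124 ≥ 864/7.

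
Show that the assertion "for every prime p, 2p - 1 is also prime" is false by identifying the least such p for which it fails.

p = 5

p = 2: 2p - 1 = 3, prime.
p = 3: 2p - 1 = 5, prime.
p = 5: 2p - 1 = 9 = 3 × 3, not prime.
Hence p = 5 is a counterexample.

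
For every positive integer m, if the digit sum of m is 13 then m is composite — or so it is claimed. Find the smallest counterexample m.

For m = 49, 58 the conclusion holds.
m = 67: digit sum 13; 67 is prime, not composite.
Hence m = 67 is a counterexample.

m = 67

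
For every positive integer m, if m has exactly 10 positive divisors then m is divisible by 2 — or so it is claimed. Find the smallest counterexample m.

We need the least positive integer m for which m has exactly 10 positive divisors but m is not divisible by 2.
For m = 48, 80, 112, 162, 176, 208, 272, 304, 368 the conclusion holds.
m = 405: τ(405) = 10; 405 mod 2 = 1.
Thus m = 405 disproves the claim, and no smaller m works.

m = 405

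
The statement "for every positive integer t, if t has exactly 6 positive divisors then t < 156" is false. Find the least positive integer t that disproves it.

The first 22 eligible values, up to t = 153, all satisfy the conclusion.
t = 164: τ(164) = 6; 164 ≥ 156.
Thus t = 164 disproves the claim, and no smaller t works.

t = 164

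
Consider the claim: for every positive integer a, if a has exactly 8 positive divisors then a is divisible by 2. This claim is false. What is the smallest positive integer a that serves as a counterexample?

a = 105

We need the least positive integer a for which a has exactly 8 positive divisors but a is not divisible by 2.
For a = 24, 30, 40, 42, …, 88, 102, 104 the conclusion holds.
a = 105: τ(105) = 8; 105 mod 2 = 1.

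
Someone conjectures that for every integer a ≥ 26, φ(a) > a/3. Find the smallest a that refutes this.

a = 30

For a = 26, 27, 28, 29 the conclusion holds.
a = 30: φ(30) = 8 and 30/3 = 10, so φ(30) ≤ 30/3.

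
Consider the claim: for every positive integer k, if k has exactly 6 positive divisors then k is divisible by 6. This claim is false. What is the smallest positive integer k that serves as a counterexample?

For k = 12, 18 the conclusion holds.
k = 20: τ(20) = 6; 20 mod 6 = 2.

k = 20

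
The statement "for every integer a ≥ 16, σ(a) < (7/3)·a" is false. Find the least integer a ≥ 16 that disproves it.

a = 24

A counterexample is any integer a ≥ 16 such that the claim fails; we check each in order.
a = 16: σ(16) = 31; 31 < 112/3.
a = 17: σ(17) = 18; 18 < 119/3.
a = 18: σ(18) = 39; 39 < 42.
a = 19: σ(19) = 20; 20 < 133/3.
a = 20: σ(20) = 42; 42 < 140/3.
a = 21: σ(21) = 32; 32 < 49.
a = 22: σ(22) = 36; 36 < 154/3.
a = 23: σ(23) = 24; 24 < 161/3.
a = 24: σ(24) = 60; 60 ≥ 56.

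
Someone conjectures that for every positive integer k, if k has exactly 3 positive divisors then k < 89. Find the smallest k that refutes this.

We need the least positive integer k for which k has exactly 3 positive divisors but the claim fails.
k = 4: τ(4) = 3; 4 < 89.
k = 9: τ(9) = 3; 9 < 89.
k = 25: τ(25) = 3; 25 < 89.
k = 49: τ(49) = 3; 49 < 89.
k = 121: τ(121) = 3; 121 ≥ 89.

k = 121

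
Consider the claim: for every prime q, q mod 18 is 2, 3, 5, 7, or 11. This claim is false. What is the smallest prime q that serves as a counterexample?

q = 13

A counterexample is any prime q such that the claim fails; we check each in order.
q = 2: 2 mod 18 = 2.
q = 3: 3 mod 18 = 3.
q = 5: 5 mod 18 = 5.
q = 7: 7 mod 18 = 7.
q = 11: 11 mod 18 = 11.
q = 13: 13 mod 18 = 13 — not in {2, 3, 5, 7, 11}.
Hence q = 13 is a counterexample.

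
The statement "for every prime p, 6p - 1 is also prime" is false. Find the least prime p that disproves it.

Check each prime p in order until 6p - 1 is not prime.
p = 2: 6p - 1 = 11, prime.
p = 3: 6p - 1 = 17, prime.
p = 5: 6p - 1 = 29, prime.
p = 7: 6p - 1 = 41, prime.
p = 11: 6p - 1 = 65 = 5 × 13, not prime.

p = 11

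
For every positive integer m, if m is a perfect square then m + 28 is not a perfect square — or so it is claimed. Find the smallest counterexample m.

m = 36

Check each positive integer m in order until m is a perfect square but m + 28 is a perfect square.
m = 1: 1 + 28 = 29, not a perfect square.
m = 4: 4 + 28 = 32, not a perfect square.
m = 9: 9 + 28 = 37, not a perfect square.
m = 16: 16 + 28 = 44, not a perfect square.
m = 25: 25 + 28 = 53, not a perfect square.
m = 36: 36 = 6² and 36 + 28 = 64 = 8².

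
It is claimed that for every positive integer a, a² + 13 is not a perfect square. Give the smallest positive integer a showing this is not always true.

A counterexample is any positive integer a such that a² + 13 is a perfect square; we check each in order.
For a = 1, 2, 3, 4, 5 the conclusion holds.
a = 6: 6² + 13 = 49 = 7², a perfect square.

a = 6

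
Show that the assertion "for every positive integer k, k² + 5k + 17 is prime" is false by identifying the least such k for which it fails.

k = 8

k = 1: k² + 5k + 17 = 23, prime.
k = 2: k² + 5k + 17 = 31, prime.
k = 3: k² + 5k + 17 = 41, prime.
k = 4: k² + 5k + 17 = 53, prime.
k = 5: k² + 5k + 17 = 67, prime.
k = 6: k² + 5k + 17 = 83, prime.
k = 7: k² + 5k + 17 = 101, prime.
k = 8: k² + 5k + 17 = 121 = 11 × 11, composite.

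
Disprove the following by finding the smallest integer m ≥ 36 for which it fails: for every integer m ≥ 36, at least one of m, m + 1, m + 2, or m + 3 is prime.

For m = 36, 37, 38, 39, …, 45, 46, 47 the conclusion holds.
m = 48: 48 = 2 × 24; 49 = 7 × 7; 50 = 2 × 25; 51 = 3 × 17 — all composite.
So m = 48 is the smallest counterexample.

m = 48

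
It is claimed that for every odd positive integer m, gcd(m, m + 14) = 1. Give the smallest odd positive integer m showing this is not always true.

m = 7

Check each odd positive integer m in order until gcd(m, m + 14) > 1.
For m = 1, 3, 5 the conclusion holds.
m = 7: gcd(7, 21) = 7.
So m = 7 is the smallest counterexample.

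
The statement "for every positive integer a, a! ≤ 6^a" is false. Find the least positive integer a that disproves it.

A counterexample is any positive integer a such that a! > 6^a; we check each in order.
For a = 1, 2, 3, 4, …, 11, 12, 13 the conclusion holds.
a = 14: a! = 87178291200 and 6^a = 78364164096, so 87178291200 > 78364164096.
Hence a = 14 is a counterexample.

a = 14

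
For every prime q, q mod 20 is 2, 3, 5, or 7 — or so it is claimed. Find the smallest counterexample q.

q = 11

We need the least prime q for which the claim fails.
The first 4 eligible values, up to q = 7, all satisfy the conclusion.
q = 11: 11 mod 20 = 11 — not in {2, 3, 5, 7}.
Hence q = 11 is a counterexample.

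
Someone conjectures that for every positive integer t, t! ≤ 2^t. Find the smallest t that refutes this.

A counterexample is any positive integer t such that t! > 2^t; we check each in order.
For t = 1, 2, 3 the conclusion holds.
t = 4: t! = 24 and 2^t = 16, so 24 > 16.

t = 4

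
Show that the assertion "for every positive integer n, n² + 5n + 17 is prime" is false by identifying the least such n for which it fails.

n = 8

n = 1: n² + 5n + 17 = 23, prime.
n = 2: n² + 5n + 17 = 31, prime.
n = 3: n² + 5n + 17 = 41, prime.
n = 4: n² + 5n + 17 = 53, prime.
n = 5: n² + 5n + 17 = 67, prime.
n = 6: n² + 5n + 17 = 83, prime.
n = 7: n² + 5n + 17 = 101, prime.
n = 8: n² + 5n + 17 = 121 = 11 × 11, composite.
Thus n = 8 disproves the claim, and no smaller n works.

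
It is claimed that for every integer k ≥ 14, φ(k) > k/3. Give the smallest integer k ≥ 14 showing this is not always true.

k = 18

k = 14: φ(14) = 6 and 14/3 = 14/3, so φ(14) > 14/3.
k = 15: φ(15) = 8 and 15/3 = 5, so φ(15) > 15/3.
k = 16: φ(16) = 8 and 16/3 = 16/3, so φ(16) > 16/3.
k = 17: φ(17) = 16 and 17/3 = 17/3, so φ(17) > 17/3.
k = 18: φ(18) = 6 and 18/3 = 6, so φ(18) ≤ 18/3.
Thus k = 18 disproves the claim, and no smaller k works.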